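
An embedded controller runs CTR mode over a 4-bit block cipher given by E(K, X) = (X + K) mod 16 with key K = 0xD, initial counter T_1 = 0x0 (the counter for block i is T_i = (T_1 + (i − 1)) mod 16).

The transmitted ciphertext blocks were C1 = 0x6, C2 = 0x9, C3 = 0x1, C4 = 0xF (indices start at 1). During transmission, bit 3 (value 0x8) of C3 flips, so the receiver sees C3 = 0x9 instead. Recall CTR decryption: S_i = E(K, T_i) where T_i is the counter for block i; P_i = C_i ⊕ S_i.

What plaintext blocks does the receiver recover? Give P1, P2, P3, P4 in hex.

P1 = 0xB, P2 = 0x7, P3 = 0x6, P4 = 0xF

Only C3 changed, to 0x9. In CTR, a change in C_i flips the same bit in P_i only; the keystream is unaffected. Decrypting the received ciphertext:
P1: T = 0x0, S = E(K, T) = 0xD; 0x6 ⊕ 0xD = 0xB.
P2: T = 0x1, S = E(K, T) = 0xE; 0x9 ⊕ 0xE = 0x7.
P3: T = 0x2, S = E(K, T) = 0xF; 0x9 ⊕ 0xF = 0x6.
P4: T = 0x3, S = E(K, T) = 0x0; 0xF ⊕ 0x0 = 0xF.
Blocks that differ from the original plaintext: P3.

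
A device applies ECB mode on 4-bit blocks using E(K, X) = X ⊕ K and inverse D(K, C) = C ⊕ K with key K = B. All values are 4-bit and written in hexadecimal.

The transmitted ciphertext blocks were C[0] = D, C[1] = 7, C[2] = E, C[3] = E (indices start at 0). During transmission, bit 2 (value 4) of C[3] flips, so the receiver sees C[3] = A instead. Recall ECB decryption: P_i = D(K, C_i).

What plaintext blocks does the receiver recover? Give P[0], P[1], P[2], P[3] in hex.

Only C[3] changed, to A. In ECB, a change in C_i affects only P_i. Decrypting the received ciphertext:
P[0]: D(K, D) = 6.
P[1]: D(K, 7) = C.
P[2]: D(K, E) = 5.
P[3]: D(K, A) = 1.
Blocks that differ from the original plaintext: P[3].

P[0] = 6, P[1] = C, P[2] = 5, P[3] = 1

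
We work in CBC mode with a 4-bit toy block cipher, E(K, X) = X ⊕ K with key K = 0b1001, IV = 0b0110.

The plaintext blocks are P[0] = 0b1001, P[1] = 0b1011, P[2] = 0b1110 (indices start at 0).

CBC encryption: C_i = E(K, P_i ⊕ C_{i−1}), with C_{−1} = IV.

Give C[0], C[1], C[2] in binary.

C[0]: P[0] ⊕ 0b0110 = 0b1111; E(K, 0b1111) = 0b0110.
C[1]: P[1] ⊕ 0b0110 = 0b1101; E(K, 0b1101) = 0b0100.
C[2]: P[2] ⊕ 0b0100 = 0b1010; E(K, 0b1010) = 0b0011.

C[0] = 0b0110, C[1] = 0b0100, C[2] = 0b0011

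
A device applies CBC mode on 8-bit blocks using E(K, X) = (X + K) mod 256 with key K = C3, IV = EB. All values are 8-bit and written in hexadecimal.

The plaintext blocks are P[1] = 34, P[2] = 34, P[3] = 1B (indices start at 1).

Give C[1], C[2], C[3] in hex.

CBC encryption: C_i = E(K, P_i ⊕ C_{i−1}), with C_{0} = IV.
C[1]: P[1] ⊕ EB = DF; E(K, DF) = A2.
C[2]: P[2] ⊕ A2 = 96; E(K, 96) = 59.
C[3]: P[3] ⊕ 59 = 42; E(K, 42) = 05.

C[1] = A2, C[2] = 59, C[3] = 05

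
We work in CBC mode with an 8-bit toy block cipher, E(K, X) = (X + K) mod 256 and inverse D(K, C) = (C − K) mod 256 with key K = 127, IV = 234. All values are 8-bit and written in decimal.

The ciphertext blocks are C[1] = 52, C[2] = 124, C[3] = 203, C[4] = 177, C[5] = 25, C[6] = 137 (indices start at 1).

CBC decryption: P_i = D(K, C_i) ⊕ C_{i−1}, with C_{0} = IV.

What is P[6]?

P[6]: D(K, 137) = 10; 10 ⊕ 25 = 19.

P[6] = 19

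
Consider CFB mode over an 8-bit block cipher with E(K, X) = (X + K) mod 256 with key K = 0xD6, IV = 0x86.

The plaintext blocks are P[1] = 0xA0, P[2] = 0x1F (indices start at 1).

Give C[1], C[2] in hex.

C[1] = 0xFC, C[2] = 0xCD

CFB encryption: C_i = P_i ⊕ E(K, C_{i−1}), with C_{0} = IV.
C[1]: E(K, 0x86) = 0x5C; 0xA0 ⊕ 0x5C = 0xFC.
C[2]: E(K, 0xFC) = 0xD2; 0x1F ⊕ 0xD2 = 0xCD.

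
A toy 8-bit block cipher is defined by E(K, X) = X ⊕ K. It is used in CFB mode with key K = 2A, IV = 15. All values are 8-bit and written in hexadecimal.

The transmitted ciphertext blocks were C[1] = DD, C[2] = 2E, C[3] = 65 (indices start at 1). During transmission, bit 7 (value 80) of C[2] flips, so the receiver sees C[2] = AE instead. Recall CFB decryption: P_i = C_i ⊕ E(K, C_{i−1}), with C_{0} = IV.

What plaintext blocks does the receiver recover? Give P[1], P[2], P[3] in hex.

P[1] = E2, P[2] = 59, P[3] = E1

Only C[2] changed, to AE. In CFB, a change in C_i flips the same bit in P_i and garbles P_{i+1}. Decrypting the received ciphertext:
P[1]: E(K, 15) = 3F; DD ⊕ 3F = E2.
P[2]: E(K, DD) = F7; AE ⊕ F7 = 59.
P[3]: E(K, AE) = 84; 65 ⊕ 84 = E1.
Blocks that differ from the original plaintext: P[2], P[3].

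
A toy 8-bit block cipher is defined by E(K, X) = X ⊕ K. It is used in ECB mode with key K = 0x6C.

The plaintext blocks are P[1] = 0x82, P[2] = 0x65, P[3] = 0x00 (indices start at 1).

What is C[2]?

C[2] = 0x09

ECB encryption: C_i = E(K, P_i).
C[2]: E(K, 0x65) = 0x09.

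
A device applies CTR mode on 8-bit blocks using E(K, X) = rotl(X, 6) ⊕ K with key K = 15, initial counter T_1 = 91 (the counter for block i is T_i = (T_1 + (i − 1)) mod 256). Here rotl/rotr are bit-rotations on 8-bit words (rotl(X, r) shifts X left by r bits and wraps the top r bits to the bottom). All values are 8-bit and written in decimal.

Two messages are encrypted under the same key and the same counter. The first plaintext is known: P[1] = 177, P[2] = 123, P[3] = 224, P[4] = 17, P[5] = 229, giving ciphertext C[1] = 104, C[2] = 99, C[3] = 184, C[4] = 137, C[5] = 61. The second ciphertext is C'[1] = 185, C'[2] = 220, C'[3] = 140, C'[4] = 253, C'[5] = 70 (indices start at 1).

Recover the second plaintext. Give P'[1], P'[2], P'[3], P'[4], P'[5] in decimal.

In CTR with a reused counter, both messages share the same keystream S_i, so C_i ⊕ C'_i = P_i ⊕ P'_i and thus P'_i = P_i ⊕ C_i ⊕ C'_i.
P'[1]: 177 ⊕ 104 ⊕ 185 = 96.
P'[2]: 123 ⊕ 99 ⊕ 220 = 196.
P'[3]: 224 ⊕ 184 ⊕ 140 = 212.
P'[4]: 17 ⊕ 137 ⊕ 253 = 101.
P'[5]: 229 ⊕ 61 ⊕ 70 = 158.

P'[1] = 96, P'[2] = 196, P'[3] = 212, P'[4] = 101, P'[5] = 158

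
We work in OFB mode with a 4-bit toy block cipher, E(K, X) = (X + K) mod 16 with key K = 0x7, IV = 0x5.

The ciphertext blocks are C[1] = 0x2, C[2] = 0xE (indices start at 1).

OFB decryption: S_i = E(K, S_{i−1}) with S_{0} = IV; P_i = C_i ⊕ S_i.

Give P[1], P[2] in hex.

P[1] = 0xE, P[2] = 0xD

P[1]: S = E(K, 0x5) = 0xC; 0x2 ⊕ 0xC = 0xE.
P[2]: S = E(K, 0xC) = 0x3; 0xE ⊕ 0x3 = 0xD.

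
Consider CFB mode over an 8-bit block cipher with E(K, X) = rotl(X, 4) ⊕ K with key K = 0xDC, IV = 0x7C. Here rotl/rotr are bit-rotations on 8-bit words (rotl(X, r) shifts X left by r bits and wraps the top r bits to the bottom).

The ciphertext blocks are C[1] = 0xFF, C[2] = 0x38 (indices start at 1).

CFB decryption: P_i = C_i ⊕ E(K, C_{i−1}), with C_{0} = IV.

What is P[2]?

P[2] = 0x1B

P[2]: E(K, 0xFF) = 0x23; 0x38 ⊕ 0x23 = 0x1B.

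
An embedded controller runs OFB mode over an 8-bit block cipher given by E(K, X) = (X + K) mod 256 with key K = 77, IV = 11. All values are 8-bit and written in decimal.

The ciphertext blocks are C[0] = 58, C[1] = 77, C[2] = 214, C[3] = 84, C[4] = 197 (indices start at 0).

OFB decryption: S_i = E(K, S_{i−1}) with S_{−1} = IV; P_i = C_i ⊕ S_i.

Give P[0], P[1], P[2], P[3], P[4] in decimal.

P[0]: S = E(K, 11) = 88; 58 ⊕ 88 = 98.
P[1]: S = E(K, 88) = 165; 77 ⊕ 165 = 232.
P[2]: S = E(K, 165) = 242; 214 ⊕ 242 = 36.
P[3]: S = E(K, 242) = 63; 84 ⊕ 63 = 107.
P[4]: S = E(K, 63) = 140; 197 ⊕ 140 = 73.

P[0] = 98, P[1] = 232, P[2] = 36, P[3] = 107, P[4] = 73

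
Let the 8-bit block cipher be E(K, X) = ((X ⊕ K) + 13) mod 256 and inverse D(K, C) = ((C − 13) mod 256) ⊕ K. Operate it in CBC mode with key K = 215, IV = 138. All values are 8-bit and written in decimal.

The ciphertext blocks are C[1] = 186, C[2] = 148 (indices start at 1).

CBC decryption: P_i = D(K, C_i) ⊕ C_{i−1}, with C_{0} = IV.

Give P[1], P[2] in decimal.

P[1] = 240, P[2] = 234

P[1]: D(K, 186) = 122; 122 ⊕ 138 = 240.
P[2]: D(K, 148) = 80; 80 ⊕ 186 = 234.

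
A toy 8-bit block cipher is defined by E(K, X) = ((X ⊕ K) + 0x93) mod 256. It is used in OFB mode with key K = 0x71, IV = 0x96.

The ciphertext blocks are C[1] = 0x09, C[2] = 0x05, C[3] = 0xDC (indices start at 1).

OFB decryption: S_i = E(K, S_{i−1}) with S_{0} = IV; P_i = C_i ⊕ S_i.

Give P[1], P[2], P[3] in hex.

P[1]: S = E(K, 0x96) = 0x7A; 0x09 ⊕ 0x7A = 0x73.
P[2]: S = E(K, 0x7A) = 0x9E; 0x05 ⊕ 0x9E = 0x9B.
P[3]: S = E(K, 0x9E) = 0x82; 0xDC ⊕ 0x82 = 0x5E.

P[1] = 0x73, P[2] = 0x9B, P[3] = 0x5E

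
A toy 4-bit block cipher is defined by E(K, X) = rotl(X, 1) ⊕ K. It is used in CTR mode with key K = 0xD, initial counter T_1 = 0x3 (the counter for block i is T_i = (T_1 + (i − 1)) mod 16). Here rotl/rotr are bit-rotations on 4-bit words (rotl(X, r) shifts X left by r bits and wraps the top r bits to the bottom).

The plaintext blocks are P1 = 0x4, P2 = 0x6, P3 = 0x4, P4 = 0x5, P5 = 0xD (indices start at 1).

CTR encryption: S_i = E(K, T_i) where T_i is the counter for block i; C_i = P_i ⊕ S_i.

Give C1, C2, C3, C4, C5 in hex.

C1: T = 0x3, S = E(K, T) = 0xB; 0x4 ⊕ 0xB = 0xF.
C2: T = 0x4, S = E(K, T) = 0x5; 0x6 ⊕ 0x5 = 0x3.
C3: T = 0x5, S = E(K, T) = 0x7; 0x4 ⊕ 0x7 = 0x3.
C4: T = 0x6, S = E(K, T) = 0x1; 0x5 ⊕ 0x1 = 0x4.
C5: T = 0x7, S = E(K, T) = 0x3; 0xD ⊕ 0x3 = 0xE.

C1 = 0xF, C2 = 0x3, C3 = 0x3, C4 = 0x4, C5 = 0xE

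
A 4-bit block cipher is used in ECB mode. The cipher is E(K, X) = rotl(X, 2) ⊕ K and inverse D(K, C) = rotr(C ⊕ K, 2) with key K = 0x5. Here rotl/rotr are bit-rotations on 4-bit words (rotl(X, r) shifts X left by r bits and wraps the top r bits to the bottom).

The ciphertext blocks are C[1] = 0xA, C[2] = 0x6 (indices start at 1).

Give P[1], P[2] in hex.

ECB decryption: P_i = D(K, C_i).
P[1]: D(K, 0xA) = 0xF.
P[2]: D(K, 0x6) = 0xC.

P[1] = 0xF, P[2] = 0xC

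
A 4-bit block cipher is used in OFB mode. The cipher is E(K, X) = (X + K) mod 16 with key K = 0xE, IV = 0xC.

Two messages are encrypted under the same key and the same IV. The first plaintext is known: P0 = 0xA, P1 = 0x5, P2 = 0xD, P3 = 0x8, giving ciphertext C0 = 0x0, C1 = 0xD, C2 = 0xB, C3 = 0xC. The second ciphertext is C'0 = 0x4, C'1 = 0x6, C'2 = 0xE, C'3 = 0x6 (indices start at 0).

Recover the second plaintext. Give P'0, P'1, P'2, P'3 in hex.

P'0 = 0xE, P'1 = 0xE, P'2 = 0x8, P'3 = 0x2

In OFB with a reused IV, both messages share the same keystream S_i, so C_i ⊕ C'_i = P_i ⊕ P'_i and thus P'_i = P_i ⊕ C_i ⊕ C'_i.
P'0: 0xA ⊕ 0x0 ⊕ 0x4 = 0xE.
P'1: 0x5 ⊕ 0xD ⊕ 0x6 = 0xE.
P'2: 0xD ⊕ 0xB ⊕ 0xE = 0x8.
P'3: 0x8 ⊕ 0xC ⊕ 0x6 = 0x2.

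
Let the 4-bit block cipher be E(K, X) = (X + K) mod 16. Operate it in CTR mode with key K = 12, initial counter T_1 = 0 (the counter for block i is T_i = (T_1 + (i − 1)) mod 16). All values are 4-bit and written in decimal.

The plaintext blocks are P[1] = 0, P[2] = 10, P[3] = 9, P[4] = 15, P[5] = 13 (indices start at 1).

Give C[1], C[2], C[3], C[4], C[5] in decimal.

CTR encryption: S_i = E(K, T_i) where T_i is the counter for block i; C_i = P_i ⊕ S_i.
C[1]: T = 0, S = E(K, T) = 12; 0 ⊕ 12 = 12.
C[2]: T = 1, S = E(K, T) = 13; 10 ⊕ 13 = 7.
C[3]: T = 2, S = E(K, T) = 14; 9 ⊕ 14 = 7.
C[4]: T = 3, S = E(K, T) = 15; 15 ⊕ 15 = 0.
C[5]: T = 4, S = E(K, T) = 0; 13 ⊕ 0 = 13.

C[1] = 12, C[2] = 7, C[3] = 7, C[4] = 0, C[5] = 13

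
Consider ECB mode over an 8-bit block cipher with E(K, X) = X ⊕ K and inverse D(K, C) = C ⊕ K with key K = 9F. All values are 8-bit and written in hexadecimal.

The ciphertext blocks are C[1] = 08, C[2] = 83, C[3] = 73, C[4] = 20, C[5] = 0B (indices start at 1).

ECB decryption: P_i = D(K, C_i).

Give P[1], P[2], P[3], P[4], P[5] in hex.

P[1]: D(K, 08) = 97.
P[2]: D(K, 83) = 1C.
P[3]: D(K, 73) = EC.
P[4]: D(K, 20) = BF.
P[5]: D(K, 0B) = 94.

P[1] = 97, P[2] = 1C, P[3] = EC, P[4] = BF, P[5] = 94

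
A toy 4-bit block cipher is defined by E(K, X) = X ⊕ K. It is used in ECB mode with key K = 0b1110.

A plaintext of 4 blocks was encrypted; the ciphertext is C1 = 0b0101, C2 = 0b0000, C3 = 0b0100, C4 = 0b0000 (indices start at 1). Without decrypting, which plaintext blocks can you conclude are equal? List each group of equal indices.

P2 = P4

ECB encrypts each block independently with the same key, so equal ciphertext blocks imply equal plaintext blocks.
C2 = C4 = 0b0000, so P2 = P4.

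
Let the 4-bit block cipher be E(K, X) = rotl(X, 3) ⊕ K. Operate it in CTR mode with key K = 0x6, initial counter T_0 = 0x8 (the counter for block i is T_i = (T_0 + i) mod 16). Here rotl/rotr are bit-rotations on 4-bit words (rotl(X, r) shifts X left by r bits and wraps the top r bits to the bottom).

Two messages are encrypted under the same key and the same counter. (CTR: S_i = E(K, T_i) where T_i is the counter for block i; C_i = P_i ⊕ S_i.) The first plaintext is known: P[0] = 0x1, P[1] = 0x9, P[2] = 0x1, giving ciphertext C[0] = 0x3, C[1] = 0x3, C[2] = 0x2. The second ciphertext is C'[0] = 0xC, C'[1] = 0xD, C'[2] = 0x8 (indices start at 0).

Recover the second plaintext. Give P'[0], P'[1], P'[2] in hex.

In CTR with a reused counter, both messages share the same keystream S_i, so C_i ⊕ C'_i = P_i ⊕ P'_i and thus P'_i = P_i ⊕ C_i ⊕ C'_i.
P'[0]: 0x1 ⊕ 0x3 ⊕ 0xC = 0xE.
P'[1]: 0x9 ⊕ 0x3 ⊕ 0xD = 0x7.
P'[2]: 0x1 ⊕ 0x2 ⊕ 0x8 = 0xB.

P'[0] = 0xE, P'[1] = 0x7, P'[2] = 0xB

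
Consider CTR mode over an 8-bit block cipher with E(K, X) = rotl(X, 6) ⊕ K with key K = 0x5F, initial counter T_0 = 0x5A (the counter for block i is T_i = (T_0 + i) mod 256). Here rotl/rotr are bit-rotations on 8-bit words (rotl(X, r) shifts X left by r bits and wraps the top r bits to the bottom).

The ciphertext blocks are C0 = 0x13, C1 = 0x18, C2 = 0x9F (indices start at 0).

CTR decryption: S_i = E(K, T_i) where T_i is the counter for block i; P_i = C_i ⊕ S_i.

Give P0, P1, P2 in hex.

P0 = 0xDA, P1 = 0x91, P2 = 0xD7

P0: T = 0x5A, S = E(K, T) = 0xC9; 0x13 ⊕ 0xC9 = 0xDA.
P1: T = 0x5B, S = E(K, T) = 0x89; 0x18 ⊕ 0x89 = 0x91.
P2: T = 0x5C, S = E(K, T) = 0x48; 0x9F ⊕ 0x48 = 0xD7.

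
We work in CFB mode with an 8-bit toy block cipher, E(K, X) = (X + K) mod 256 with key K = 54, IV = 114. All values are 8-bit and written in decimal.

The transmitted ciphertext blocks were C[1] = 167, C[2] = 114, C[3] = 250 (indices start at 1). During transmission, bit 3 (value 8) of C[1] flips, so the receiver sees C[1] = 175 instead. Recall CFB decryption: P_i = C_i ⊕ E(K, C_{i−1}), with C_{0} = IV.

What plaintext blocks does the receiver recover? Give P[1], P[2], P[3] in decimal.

Only C[1] changed, to 175. In CFB, a change in C_i flips the same bit in P_i and garbles P_{i+1}. Decrypting the received ciphertext:
P[1]: E(K, 114) = 168; 175 ⊕ 168 = 7.
P[2]: E(K, 175) = 229; 114 ⊕ 229 = 151.
P[3]: E(K, 114) = 168; 250 ⊕ 168 = 82.
Blocks that differ from the original plaintext: P[1], P[2].

P[1] = 7, P[2] = 151, P[3] = 82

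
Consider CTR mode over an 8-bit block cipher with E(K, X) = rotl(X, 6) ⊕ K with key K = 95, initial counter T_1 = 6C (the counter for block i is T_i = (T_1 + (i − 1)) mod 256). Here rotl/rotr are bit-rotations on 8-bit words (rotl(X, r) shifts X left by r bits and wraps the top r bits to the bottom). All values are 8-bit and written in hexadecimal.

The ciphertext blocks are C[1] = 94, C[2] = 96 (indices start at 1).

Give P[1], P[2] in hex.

P[1] = 1A, P[2] = 58

CTR decryption: S_i = E(K, T_i) where T_i is the counter for block i; P_i = C_i ⊕ S_i.
P[1]: T = 6C, S = E(K, T) = 8E; 94 ⊕ 8E = 1A.
P[2]: T = 6D, S = E(K, T) = CE; 96 ⊕ CE = 58.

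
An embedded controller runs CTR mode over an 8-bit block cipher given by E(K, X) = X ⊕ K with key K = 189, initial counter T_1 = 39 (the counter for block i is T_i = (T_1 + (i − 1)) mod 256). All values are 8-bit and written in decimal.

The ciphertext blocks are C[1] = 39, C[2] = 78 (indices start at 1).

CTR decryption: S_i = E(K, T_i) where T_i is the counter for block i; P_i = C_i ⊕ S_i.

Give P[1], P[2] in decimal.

P[1]: T = 39, S = E(K, T) = 154; 39 ⊕ 154 = 189.
P[2]: T = 40, S = E(K, T) = 149; 78 ⊕ 149 = 219.

P[1] = 189, P[2] = 219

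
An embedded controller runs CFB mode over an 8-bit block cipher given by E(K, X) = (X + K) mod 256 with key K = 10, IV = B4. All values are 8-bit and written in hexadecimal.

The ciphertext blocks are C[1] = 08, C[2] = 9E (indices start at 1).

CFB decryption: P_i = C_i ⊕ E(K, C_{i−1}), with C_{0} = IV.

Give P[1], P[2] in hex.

P[1]: E(K, B4) = C4; 08 ⊕ C4 = CC.
P[2]: E(K, 08) = 18; 9E ⊕ 18 = 86.

P[1] = CC, P[2] = 86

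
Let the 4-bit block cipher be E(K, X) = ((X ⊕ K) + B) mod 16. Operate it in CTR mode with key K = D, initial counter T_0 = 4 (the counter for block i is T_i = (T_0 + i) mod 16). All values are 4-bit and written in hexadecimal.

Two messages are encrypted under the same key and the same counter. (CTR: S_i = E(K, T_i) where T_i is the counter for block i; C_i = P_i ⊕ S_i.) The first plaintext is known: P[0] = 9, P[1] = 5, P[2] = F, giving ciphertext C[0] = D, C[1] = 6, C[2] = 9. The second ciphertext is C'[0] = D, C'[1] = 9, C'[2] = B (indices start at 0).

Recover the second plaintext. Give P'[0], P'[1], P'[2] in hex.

P'[0] = 9, P'[1] = A, P'[2] = D

In CTR with a reused counter, both messages share the same keystream S_i, so C_i ⊕ C'_i = P_i ⊕ P'_i and thus P'_i = P_i ⊕ C_i ⊕ C'_i.
P'[0]: 9 ⊕ D ⊕ D = 9.
P'[1]: 5 ⊕ 6 ⊕ 9 = A.
P'[2]: F ⊕ 9 ⊕ B = D.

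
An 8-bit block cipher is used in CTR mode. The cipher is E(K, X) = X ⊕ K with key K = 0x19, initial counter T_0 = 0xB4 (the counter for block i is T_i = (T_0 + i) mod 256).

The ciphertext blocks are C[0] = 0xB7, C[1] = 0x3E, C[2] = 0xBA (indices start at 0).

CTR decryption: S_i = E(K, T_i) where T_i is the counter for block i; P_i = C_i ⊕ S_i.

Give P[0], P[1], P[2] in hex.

P[0]: T = 0xB4, S = E(K, T) = 0xAD; 0xB7 ⊕ 0xAD = 0x1A.
P[1]: T = 0xB5, S = E(K, T) = 0xAC; 0x3E ⊕ 0xAC = 0x92.
P[2]: T = 0xB6, S = E(K, T) = 0xAF; 0xBA ⊕ 0xAF = 0x15.

P[0] = 0x1A, P[1] = 0x92, P[2] = 0x15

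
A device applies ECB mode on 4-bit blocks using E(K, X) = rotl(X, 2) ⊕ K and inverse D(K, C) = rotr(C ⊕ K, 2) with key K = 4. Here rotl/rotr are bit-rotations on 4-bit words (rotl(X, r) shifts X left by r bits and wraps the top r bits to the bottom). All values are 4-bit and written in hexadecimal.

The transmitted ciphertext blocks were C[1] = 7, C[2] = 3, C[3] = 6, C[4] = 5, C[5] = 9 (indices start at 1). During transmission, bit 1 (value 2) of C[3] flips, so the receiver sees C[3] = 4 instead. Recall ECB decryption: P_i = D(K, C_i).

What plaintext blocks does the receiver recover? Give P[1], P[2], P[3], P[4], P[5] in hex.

Only C[3] changed, to 4. In ECB, a change in C_i affects only P_i. Decrypting the received ciphertext:
P[1]: D(K, 7) = C.
P[2]: D(K, 3) = D.
P[3]: D(K, 4) = 0.
P[4]: D(K, 5) = 4.
P[5]: D(K, 9) = 7.
Blocks that differ from the original plaintext: P[3].

P[1] = C, P[2] = D, P[3] = 0, P[4] = 4, P[5] = 7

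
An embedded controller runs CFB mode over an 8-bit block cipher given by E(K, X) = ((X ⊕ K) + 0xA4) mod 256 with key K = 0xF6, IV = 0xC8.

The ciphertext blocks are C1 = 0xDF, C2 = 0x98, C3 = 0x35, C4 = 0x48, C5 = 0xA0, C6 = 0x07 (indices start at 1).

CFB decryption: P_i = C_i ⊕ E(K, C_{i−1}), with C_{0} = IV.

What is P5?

P5: E(K, 0x48) = 0x62; 0xA0 ⊕ 0x62 = 0xC2.

P5 = 0xC2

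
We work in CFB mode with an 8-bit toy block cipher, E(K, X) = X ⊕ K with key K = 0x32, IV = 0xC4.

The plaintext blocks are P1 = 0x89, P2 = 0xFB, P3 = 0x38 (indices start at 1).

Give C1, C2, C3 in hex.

CFB encryption: C_i = P_i ⊕ E(K, C_{i−1}), with C_{0} = IV.
C1: E(K, 0xC4) = 0xF6; 0x89 ⊕ 0xF6 = 0x7F.
C2: E(K, 0x7F) = 0x4D; 0xFB ⊕ 0x4D = 0xB6.
C3: E(K, 0xB6) = 0x84; 0x38 ⊕ 0x84 = 0xBC.

C1 = 0x7F, C2 = 0xB6, C3 = 0xBC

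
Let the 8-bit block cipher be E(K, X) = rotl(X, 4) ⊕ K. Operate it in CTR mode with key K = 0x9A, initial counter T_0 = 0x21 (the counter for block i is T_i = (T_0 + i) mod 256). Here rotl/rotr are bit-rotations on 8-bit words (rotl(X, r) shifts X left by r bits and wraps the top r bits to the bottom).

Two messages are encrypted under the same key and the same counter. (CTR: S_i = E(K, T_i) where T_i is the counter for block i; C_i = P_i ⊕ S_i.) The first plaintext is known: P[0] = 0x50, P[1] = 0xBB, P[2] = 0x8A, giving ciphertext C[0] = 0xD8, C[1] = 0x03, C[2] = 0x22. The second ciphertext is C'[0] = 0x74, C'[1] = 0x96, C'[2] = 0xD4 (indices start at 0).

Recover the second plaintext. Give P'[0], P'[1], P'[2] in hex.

In CTR with a reused counter, both messages share the same keystream S_i, so C_i ⊕ C'_i = P_i ⊕ P'_i and thus P'_i = P_i ⊕ C_i ⊕ C'_i.
P'[0]: 0x50 ⊕ 0xD8 ⊕ 0x74 = 0xFC.
P'[1]: 0xBB ⊕ 0x03 ⊕ 0x96 = 0x2E.
P'[2]: 0x8A ⊕ 0x22 ⊕ 0xD4 = 0x7C.

P'[0] = 0xFC, P'[1] = 0x2E, P'[2] = 0x7C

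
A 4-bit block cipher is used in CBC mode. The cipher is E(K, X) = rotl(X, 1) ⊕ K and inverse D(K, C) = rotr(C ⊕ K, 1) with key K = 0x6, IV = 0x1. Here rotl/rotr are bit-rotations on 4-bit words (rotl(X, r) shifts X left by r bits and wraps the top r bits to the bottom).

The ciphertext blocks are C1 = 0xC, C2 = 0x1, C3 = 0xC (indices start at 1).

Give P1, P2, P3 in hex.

P1 = 0x4, P2 = 0x7, P3 = 0x4

CBC decryption: P_i = D(K, C_i) ⊕ C_{i−1}, with C_{0} = IV.
P1: D(K, 0xC) = 0x5; 0x5 ⊕ 0x1 = 0x4.
P2: D(K, 0x1) = 0xB; 0xB ⊕ 0xC = 0x7.
P3: D(K, 0xC) = 0x5; 0x5 ⊕ 0x1 = 0x4.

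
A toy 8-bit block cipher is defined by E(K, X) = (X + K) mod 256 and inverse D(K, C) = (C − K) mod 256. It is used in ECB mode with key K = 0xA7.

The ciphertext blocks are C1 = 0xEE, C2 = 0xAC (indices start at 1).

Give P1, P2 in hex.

ECB decryption: P_i = D(K, C_i).
P1: D(K, 0xEE) = 0x47.
P2: D(K, 0xAC) = 0x05.

P1 = 0x47, P2 = 0x05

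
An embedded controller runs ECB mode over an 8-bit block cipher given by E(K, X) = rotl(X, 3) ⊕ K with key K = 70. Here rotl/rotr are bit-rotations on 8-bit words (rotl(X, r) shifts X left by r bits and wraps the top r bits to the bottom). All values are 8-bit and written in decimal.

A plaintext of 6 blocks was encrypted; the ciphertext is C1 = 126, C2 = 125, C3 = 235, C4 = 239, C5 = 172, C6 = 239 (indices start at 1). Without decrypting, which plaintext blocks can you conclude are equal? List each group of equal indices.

P4 = P6

ECB encrypts each block independently with the same key, so equal ciphertext blocks imply equal plaintext blocks.
C4 = C6 = 239, so P4 = P6.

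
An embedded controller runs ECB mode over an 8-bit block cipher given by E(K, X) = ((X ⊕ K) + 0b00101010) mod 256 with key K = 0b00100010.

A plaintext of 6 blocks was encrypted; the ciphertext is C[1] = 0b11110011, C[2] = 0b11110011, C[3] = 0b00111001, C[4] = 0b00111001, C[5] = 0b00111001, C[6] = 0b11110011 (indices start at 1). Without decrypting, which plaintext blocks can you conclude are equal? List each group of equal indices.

P[1] = P[2] = P[6]; P[3] = P[4] = P[5]

ECB encrypts each block independently with the same key, so equal ciphertext blocks imply equal plaintext blocks.
C[1] = C[2] = C[6] = 0b11110011, so P[1] = P[2] = P[6].
C[3] = C[4] = C[5] = 0b00111001, so P[3] = P[4] = P[5].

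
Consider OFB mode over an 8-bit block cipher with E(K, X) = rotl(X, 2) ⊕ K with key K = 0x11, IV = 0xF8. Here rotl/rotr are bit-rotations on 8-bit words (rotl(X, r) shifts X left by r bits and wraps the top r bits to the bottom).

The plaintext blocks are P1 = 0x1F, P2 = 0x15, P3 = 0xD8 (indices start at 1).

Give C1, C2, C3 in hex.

C1 = 0xED, C2 = 0xCF, C3 = 0xA2

OFB encryption: S_i = E(K, S_{i−1}) with S_{0} = IV; C_i = P_i ⊕ S_i.
C1: S = E(K, 0xF8) = 0xF2; 0x1F ⊕ 0xF2 = 0xED.
C2: S = E(K, 0xF2) = 0xDA; 0x15 ⊕ 0xDA = 0xCF.
C3: S = E(K, 0xDA) = 0x7A; 0xD8 ⊕ 0x7A = 0xA2.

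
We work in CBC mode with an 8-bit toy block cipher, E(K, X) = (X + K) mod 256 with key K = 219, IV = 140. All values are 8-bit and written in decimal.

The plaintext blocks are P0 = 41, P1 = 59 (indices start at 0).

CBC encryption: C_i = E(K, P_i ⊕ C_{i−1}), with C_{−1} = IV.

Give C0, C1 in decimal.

C0: P0 ⊕ 140 = 165; E(K, 165) = 128.
C1: P1 ⊕ 128 = 187; E(K, 187) = 150.

C0 = 128, C1 = 150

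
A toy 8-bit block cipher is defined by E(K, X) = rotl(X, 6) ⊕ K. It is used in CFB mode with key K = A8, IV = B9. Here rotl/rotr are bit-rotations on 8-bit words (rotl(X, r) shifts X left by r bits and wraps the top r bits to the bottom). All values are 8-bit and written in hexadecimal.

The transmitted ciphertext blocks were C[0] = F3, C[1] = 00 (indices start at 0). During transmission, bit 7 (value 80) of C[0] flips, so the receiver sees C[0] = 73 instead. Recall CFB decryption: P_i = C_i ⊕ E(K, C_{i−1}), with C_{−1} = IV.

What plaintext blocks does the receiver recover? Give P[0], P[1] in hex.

Only C[0] changed, to 73. In CFB, a change in C_i flips the same bit in P_i and garbles P_{i+1}. Decrypting the received ciphertext:
P[0]: E(K, B9) = C6; 73 ⊕ C6 = B5.
P[1]: E(K, 73) = 74; 00 ⊕ 74 = 74.
Blocks that differ from the original plaintext: P[0], P[1].

P[0] = B5, P[1] = 74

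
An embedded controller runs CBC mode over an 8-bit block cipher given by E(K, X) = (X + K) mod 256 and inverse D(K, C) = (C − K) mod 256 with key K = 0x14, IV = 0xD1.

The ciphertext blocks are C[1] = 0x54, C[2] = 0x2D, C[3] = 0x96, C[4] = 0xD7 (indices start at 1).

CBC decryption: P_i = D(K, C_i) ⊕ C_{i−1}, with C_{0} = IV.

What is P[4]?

P[4]: D(K, 0xD7) = 0xC3; 0xC3 ⊕ 0x96 = 0x55.

P[4] = 0x55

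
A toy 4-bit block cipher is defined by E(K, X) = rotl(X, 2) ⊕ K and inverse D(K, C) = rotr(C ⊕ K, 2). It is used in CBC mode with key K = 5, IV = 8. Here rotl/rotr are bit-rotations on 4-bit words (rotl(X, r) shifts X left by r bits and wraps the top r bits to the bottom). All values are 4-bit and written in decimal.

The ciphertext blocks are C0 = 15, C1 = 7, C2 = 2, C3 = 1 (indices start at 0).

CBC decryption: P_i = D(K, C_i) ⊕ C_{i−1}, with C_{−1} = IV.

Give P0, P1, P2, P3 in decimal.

P0: D(K, 15) = 10; 10 ⊕ 8 = 2.
P1: D(K, 7) = 8; 8 ⊕ 15 = 7.
P2: D(K, 2) = 13; 13 ⊕ 7 = 10.
P3: D(K, 1) = 1; 1 ⊕ 2 = 3.

P0 = 2, P1 = 7, P2 = 10, P3 = 3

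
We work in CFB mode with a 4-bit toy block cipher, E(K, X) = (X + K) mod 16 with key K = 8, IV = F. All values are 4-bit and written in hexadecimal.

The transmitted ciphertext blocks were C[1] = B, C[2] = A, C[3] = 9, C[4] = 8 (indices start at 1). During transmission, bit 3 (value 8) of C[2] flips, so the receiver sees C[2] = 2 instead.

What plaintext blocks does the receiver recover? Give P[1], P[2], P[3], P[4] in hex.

CFB decryption: P_i = C_i ⊕ E(K, C_{i−1}), with C_{0} = IV.
Only C[2] changed, to 2. In CFB, a change in C_i flips the same bit in P_i and garbles P_{i+1}. Decrypting the received ciphertext:
P[1]: E(K, F) = 7; B ⊕ 7 = C.
P[2]: E(K, B) = 3; 2 ⊕ 3 = 1.
P[3]: E(K, 2) = A; 9 ⊕ A = 3.
P[4]: E(K, 9) = 1; 8 ⊕ 1 = 9.
Blocks that differ from the original plaintext: P[2], P[3].

P[1] = C, P[2] = 1, P[3] = 3, P[4] = 9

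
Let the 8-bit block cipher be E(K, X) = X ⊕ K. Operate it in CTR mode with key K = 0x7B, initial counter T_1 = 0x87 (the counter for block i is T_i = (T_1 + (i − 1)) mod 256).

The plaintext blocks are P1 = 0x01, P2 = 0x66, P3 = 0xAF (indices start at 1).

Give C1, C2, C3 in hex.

CTR encryption: S_i = E(K, T_i) where T_i is the counter for block i; C_i = P_i ⊕ S_i.
C1: T = 0x87, S = E(K, T) = 0xFC; 0x01 ⊕ 0xFC = 0xFD.
C2: T = 0x88, S = E(K, T) = 0xF3; 0x66 ⊕ 0xF3 = 0x95.
C3: T = 0x89, S = E(K, T) = 0xF2; 0xAF ⊕ 0xF2 = 0x5D.

C1 = 0xFD, C2 = 0x95, C3 = 0x5D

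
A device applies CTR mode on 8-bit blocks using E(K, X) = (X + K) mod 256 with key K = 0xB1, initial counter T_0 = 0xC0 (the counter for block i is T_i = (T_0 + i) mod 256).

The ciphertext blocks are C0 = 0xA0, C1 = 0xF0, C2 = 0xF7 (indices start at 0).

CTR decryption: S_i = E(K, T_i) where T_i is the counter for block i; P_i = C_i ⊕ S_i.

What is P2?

P2: T = 0xC2, S = E(K, T) = 0x73; 0xF7 ⊕ 0x73 = 0x84.

P2 = 0x84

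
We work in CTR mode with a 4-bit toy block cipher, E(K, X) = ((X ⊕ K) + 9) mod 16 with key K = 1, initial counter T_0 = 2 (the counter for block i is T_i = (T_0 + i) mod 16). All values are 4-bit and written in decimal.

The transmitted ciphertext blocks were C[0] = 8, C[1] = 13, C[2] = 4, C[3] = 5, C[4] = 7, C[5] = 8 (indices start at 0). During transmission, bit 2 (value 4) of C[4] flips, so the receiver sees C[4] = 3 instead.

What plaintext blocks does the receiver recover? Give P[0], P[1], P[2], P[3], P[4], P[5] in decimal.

P[0] = 4, P[1] = 6, P[2] = 10, P[3] = 8, P[4] = 3, P[5] = 7

CTR decryption: S_i = E(K, T_i) where T_i is the counter for block i; P_i = C_i ⊕ S_i.
Only C[4] changed, to 3. In CTR, a change in C_i flips the same bit in P_i only; the keystream is unaffected. Decrypting the received ciphertext:
P[0]: T = 2, S = E(K, T) = 12; 8 ⊕ 12 = 4.
P[1]: T = 3, S = E(K, T) = 11; 13 ⊕ 11 = 6.
P[2]: T = 4, S = E(K, T) = 14; 4 ⊕ 14 = 10.
P[3]: T = 5, S = E(K, T) = 13; 5 ⊕ 13 = 8.
P[4]: T = 6, S = E(K, T) = 0; 3 ⊕ 0 = 3.
P[5]: T = 7, S = E(K, T) = 15; 8 ⊕ 15 = 7.
Blocks that differ from the original plaintext: P[4].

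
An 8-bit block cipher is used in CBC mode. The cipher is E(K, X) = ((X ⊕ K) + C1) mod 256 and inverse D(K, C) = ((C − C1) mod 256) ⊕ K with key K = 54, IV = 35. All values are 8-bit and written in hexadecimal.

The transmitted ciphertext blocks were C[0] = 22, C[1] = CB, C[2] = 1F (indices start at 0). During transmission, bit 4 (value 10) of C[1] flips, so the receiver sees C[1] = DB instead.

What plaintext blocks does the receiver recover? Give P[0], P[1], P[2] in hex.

P[0] = 00, P[1] = 6C, P[2] = D1

CBC decryption: P_i = D(K, C_i) ⊕ C_{i−1}, with C_{−1} = IV.
Only C[1] changed, to DB. In CBC, a change in C_i garbles P_i and flips the same bit in P_{i+1}. Decrypting the received ciphertext:
P[0]: D(K, 22) = 35; 35 ⊕ 35 = 00.
P[1]: D(K, DB) = 4E; 4E ⊕ 22 = 6C.
P[2]: D(K, 1F) = 0A; 0A ⊕ DB = D1.
Blocks that differ from the original plaintext: P[1], P[2].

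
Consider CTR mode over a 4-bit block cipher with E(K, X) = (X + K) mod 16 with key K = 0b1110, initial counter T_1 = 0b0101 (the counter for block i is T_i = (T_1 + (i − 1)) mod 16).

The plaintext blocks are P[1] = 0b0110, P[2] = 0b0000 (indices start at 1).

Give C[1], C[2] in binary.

C[1] = 0b0101, C[2] = 0b0100

CTR encryption: S_i = E(K, T_i) where T_i is the counter for block i; C_i = P_i ⊕ S_i.
C[1]: T = 0b0101, S = E(K, T) = 0b0011; 0b0110 ⊕ 0b0011 = 0b0101.
C[2]: T = 0b0110, S = E(K, T) = 0b0100; 0b0000 ⊕ 0b0100 = 0b0100.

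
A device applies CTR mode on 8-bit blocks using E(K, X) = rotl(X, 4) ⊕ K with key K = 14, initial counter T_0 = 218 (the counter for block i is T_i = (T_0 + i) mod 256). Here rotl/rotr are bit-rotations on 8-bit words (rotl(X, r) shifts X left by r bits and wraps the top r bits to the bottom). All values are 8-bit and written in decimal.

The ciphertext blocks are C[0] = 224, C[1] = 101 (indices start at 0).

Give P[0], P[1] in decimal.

P[0] = 67, P[1] = 214

CTR decryption: S_i = E(K, T_i) where T_i is the counter for block i; P_i = C_i ⊕ S_i.
P[0]: T = 218, S = E(K, T) = 163; 224 ⊕ 163 = 67.
P[1]: T = 219, S = E(K, T) = 179; 101 ⊕ 179 = 214.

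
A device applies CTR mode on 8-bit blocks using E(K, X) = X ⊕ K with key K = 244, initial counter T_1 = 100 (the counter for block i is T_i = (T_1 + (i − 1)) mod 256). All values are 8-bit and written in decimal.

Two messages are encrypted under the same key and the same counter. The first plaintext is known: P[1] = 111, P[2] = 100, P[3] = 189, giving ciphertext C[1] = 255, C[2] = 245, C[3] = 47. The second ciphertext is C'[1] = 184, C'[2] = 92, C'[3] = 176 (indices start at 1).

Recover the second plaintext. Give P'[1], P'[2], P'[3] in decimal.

P'[1] = 40, P'[2] = 205, P'[3] = 34

In CTR with a reused counter, both messages share the same keystream S_i, so C_i ⊕ C'_i = P_i ⊕ P'_i and thus P'_i = P_i ⊕ C_i ⊕ C'_i.
P'[1]: 111 ⊕ 255 ⊕ 184 = 40.
P'[2]: 100 ⊕ 245 ⊕ 92 = 205.
P'[3]: 189 ⊕ 47 ⊕ 176 = 34.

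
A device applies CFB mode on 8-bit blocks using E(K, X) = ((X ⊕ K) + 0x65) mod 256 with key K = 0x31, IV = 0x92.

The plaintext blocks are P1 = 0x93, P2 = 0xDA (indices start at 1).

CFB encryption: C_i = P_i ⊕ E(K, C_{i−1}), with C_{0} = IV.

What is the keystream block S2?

C1: E(K, 0x92) = 0x08; 0x93 ⊕ 0x08 = 0x9B.
C2: E(K, 0x9B) = 0x0F; 0xDA ⊕ 0x0F = 0xD5.
So S2 = 0x0F.

0x0F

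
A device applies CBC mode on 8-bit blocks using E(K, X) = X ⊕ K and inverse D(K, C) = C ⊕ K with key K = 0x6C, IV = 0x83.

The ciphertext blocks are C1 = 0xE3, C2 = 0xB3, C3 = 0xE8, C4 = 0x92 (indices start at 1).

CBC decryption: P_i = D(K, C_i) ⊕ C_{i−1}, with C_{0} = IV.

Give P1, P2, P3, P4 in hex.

P1 = 0x0C, P2 = 0x3C, P3 = 0x37, P4 = 0x16

P1: D(K, 0xE3) = 0x8F; 0x8F ⊕ 0x83 = 0x0C.
P2: D(K, 0xB3) = 0xDF; 0xDF ⊕ 0xE3 = 0x3C.
P3: D(K, 0xE8) = 0x84; 0x84 ⊕ 0xB3 = 0x37.
P4: D(K, 0x92) = 0xFE; 0xFE ⊕ 0xE8 = 0x16.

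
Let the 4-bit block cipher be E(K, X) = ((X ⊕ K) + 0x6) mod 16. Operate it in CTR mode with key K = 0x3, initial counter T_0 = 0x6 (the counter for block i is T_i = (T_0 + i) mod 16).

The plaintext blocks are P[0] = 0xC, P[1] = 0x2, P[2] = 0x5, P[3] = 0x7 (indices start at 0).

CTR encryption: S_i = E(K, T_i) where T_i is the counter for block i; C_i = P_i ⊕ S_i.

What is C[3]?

C[3] = 0x7

C[0]: T = 0x6, S = E(K, T) = 0xB; 0xC ⊕ 0xB = 0x7.
C[1]: T = 0x7, S = E(K, T) = 0xA; 0x2 ⊕ 0xA = 0x8.
C[2]: T = 0x8, S = E(K, T) = 0x1; 0x5 ⊕ 0x1 = 0x4.
C[3]: T = 0x9, S = E(K, T) = 0x0; 0x7 ⊕ 0x0 = 0x7.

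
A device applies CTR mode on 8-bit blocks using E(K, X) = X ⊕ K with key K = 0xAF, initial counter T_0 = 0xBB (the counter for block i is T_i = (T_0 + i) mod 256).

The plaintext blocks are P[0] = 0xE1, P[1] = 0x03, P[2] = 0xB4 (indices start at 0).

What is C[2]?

CTR encryption: S_i = E(K, T_i) where T_i is the counter for block i; C_i = P_i ⊕ S_i.
C[0]: T = 0xBB, S = E(K, T) = 0x14; 0xE1 ⊕ 0x14 = 0xF5.
C[1]: T = 0xBC, S = E(K, T) = 0x13; 0x03 ⊕ 0x13 = 0x10.
C[2]: T = 0xBD, S = E(K, T) = 0x12; 0xB4 ⊕ 0x12 = 0xA6.

C[2] = 0xA6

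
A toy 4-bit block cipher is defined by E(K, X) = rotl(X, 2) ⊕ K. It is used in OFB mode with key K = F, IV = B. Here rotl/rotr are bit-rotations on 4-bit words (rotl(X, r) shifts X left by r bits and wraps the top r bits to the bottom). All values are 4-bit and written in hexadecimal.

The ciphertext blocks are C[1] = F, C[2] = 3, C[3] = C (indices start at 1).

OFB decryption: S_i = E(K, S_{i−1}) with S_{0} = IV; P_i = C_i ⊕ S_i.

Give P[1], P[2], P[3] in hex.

P[1]: S = E(K, B) = 1; F ⊕ 1 = E.
P[2]: S = E(K, 1) = B; 3 ⊕ B = 8.
P[3]: S = E(K, B) = 1; C ⊕ 1 = D.

P[1] = E, P[2] = 8, P[3] = D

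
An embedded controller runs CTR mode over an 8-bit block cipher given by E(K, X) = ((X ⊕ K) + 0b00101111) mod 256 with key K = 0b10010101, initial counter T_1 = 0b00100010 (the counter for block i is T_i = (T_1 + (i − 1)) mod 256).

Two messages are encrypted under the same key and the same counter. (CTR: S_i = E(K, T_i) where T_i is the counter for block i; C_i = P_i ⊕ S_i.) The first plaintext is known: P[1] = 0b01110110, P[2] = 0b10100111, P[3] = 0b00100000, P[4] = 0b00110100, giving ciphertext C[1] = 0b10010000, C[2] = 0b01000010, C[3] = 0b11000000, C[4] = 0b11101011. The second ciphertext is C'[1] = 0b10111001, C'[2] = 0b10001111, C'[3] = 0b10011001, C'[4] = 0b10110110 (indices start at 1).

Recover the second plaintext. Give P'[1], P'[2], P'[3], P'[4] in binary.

In CTR with a reused counter, both messages share the same keystream S_i, so C_i ⊕ C'_i = P_i ⊕ P'_i and thus P'_i = P_i ⊕ C_i ⊕ C'_i.
P'[1]: 0b01110110 ⊕ 0b10010000 ⊕ 0b10111001 = 0b01011111.
P'[2]: 0b10100111 ⊕ 0b01000010 ⊕ 0b10001111 = 0b01101010.
P'[3]: 0b00100000 ⊕ 0b11000000 ⊕ 0b10011001 = 0b01111001.
P'[4]: 0b00110100 ⊕ 0b11101011 ⊕ 0b10110110 = 0b01101001.

P'[1] = 0b01011111, P'[2] = 0b01101010, P'[3] = 0b01111001, P'[4] = 0b01101001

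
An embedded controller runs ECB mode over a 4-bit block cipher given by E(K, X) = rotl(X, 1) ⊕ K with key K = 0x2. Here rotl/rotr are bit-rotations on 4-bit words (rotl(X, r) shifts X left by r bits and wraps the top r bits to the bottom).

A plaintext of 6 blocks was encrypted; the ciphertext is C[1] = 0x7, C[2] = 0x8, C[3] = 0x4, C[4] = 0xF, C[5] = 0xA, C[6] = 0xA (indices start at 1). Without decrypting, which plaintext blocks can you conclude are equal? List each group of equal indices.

P[5] = P[6]

ECB encrypts each block independently with the same key, so equal ciphertext blocks imply equal plaintext blocks.
C[5] = C[6] = 0xA, so P[5] = P[6].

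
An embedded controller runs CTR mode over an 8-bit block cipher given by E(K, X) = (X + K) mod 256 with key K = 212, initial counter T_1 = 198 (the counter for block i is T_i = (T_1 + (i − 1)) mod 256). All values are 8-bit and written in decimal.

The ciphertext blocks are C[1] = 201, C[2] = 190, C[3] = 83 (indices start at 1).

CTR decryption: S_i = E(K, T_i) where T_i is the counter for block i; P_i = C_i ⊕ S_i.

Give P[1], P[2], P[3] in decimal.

P[1] = 83, P[2] = 37, P[3] = 207

P[1]: T = 198, S = E(K, T) = 154; 201 ⊕ 154 = 83.
P[2]: T = 199, S = E(K, T) = 155; 190 ⊕ 155 = 37.
P[3]: T = 200, S = E(K, T) = 156; 83 ⊕ 156 = 207.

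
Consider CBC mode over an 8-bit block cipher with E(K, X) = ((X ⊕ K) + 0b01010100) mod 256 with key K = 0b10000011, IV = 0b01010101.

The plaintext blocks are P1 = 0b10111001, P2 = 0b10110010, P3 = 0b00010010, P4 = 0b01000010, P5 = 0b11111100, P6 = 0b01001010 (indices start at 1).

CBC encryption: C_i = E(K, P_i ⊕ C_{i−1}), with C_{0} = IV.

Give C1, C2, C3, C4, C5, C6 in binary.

C1 = 0b11000011, C2 = 0b01000110, C3 = 0b00101011, C4 = 0b00111110, C5 = 0b10010101, C6 = 0b10110000

C1: P1 ⊕ 0b01010101 = 0b11101100; E(K, 0b11101100) = 0b11000011.
C2: P2 ⊕ 0b11000011 = 0b01110001; E(K, 0b01110001) = 0b01000110.
C3: P3 ⊕ 0b01000110 = 0b01010100; E(K, 0b01010100) = 0b00101011.
C4: P4 ⊕ 0b00101011 = 0b01101001; E(K, 0b01101001) = 0b00111110.
C5: P5 ⊕ 0b00111110 = 0b11000010; E(K, 0b11000010) = 0b10010101.
C6: P6 ⊕ 0b10010101 = 0b11011111; E(K, 0b11011111) = 0b10110000.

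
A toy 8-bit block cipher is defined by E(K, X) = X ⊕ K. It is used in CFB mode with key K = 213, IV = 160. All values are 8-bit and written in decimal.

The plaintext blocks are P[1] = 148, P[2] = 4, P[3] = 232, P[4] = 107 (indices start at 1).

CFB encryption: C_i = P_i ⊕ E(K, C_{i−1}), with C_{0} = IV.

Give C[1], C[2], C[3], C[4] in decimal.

C[1]: E(K, 160) = 117; 148 ⊕ 117 = 225.
C[2]: E(K, 225) = 52; 4 ⊕ 52 = 48.
C[3]: E(K, 48) = 229; 232 ⊕ 229 = 13.
C[4]: E(K, 13) = 216; 107 ⊕ 216 = 179.

C[1] = 225, C[2] = 48, C[3] = 13, C[4] = 179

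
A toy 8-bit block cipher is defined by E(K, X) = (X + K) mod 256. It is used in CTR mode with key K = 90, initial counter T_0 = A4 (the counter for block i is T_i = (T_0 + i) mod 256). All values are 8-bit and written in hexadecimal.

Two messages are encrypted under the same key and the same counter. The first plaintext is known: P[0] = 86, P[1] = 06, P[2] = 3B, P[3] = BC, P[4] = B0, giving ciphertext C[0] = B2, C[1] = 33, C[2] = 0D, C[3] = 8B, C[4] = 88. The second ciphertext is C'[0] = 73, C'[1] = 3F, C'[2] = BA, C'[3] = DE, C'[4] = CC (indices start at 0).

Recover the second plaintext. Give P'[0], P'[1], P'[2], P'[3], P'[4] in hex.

In CTR with a reused counter, both messages share the same keystream S_i, so C_i ⊕ C'_i = P_i ⊕ P'_i and thus P'_i = P_i ⊕ C_i ⊕ C'_i.
P'[0]: 86 ⊕ B2 ⊕ 73 = 47.
P'[1]: 06 ⊕ 33 ⊕ 3F = 0A.
P'[2]: 3B ⊕ 0D ⊕ BA = 8C.
P'[3]: BC ⊕ 8B ⊕ DE = E9.
P'[4]: B0 ⊕ 88 ⊕ CC = F4.

P'[0] = 47, P'[1] = 0A, P'[2] = 8C, P'[3] = E9, P'[4] = F4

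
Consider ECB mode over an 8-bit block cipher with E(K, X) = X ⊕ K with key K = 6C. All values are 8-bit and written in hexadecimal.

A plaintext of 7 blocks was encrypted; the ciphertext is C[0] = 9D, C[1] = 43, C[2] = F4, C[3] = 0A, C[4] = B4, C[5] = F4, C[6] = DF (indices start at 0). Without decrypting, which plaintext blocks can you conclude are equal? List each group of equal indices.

ECB encrypts each block independently with the same key, so equal ciphertext blocks imply equal plaintext blocks.
C[2] = C[5] = F4, so P[2] = P[5].

P[2] = P[5]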